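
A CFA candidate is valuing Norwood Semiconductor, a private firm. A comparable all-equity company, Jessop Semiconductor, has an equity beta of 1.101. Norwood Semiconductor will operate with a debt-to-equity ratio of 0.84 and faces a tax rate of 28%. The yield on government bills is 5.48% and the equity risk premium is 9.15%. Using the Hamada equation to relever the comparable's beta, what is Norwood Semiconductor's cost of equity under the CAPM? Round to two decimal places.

21.65%

β_L = β_U × [1 + (1 − t)(D/E)] = 1.101 × [1 + (1 − 0.28) × 0.84]
    = 1.101 × [1 + 0.72 × 0.84] = 1.101 × 1.6048 = 1.7669
E(R) = R_f + β_L × MRP = 5.48% + 1.7669 × 9.15% = 21.65%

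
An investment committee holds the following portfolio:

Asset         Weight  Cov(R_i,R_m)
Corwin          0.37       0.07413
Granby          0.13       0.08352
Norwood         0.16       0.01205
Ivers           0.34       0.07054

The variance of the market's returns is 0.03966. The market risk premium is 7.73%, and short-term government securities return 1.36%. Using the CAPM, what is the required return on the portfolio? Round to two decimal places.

13.87%

β_Corwin = 0.07413 / 0.03966 = 1.8691
β_Granby = 0.08352 / 0.03966 = 2.1059
β_Norwood = 0.01205 / 0.03966 = 0.3038
β_Ivers = 0.07054 / 0.03966 = 1.7786
β_P = Σ w_i β_i = 0.37×1.8691 + 0.13×2.1059 + 0.16×0.3038 + 0.34×1.7786 = 1.6187
E(R_P) = R_f + β_P × MRP = 1.36% + 1.6187 × 7.73% = 13.87%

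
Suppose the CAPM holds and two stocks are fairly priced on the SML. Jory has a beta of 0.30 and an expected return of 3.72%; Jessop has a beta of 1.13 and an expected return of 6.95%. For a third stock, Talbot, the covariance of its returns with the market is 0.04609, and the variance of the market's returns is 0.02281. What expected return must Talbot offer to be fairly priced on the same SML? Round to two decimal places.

MRP = (6.95% − 3.72%) / (1.13 − 0.30) = 3.8916%
R_f = 3.72% − 0.30 × 3.8916% = 2.5525%
β_Talbot = Cov / Var(R_m) = 0.04609 / 0.02281 = 2.0206
E(R_Talbot) = R_f + β × MRP = 2.5525% + 2.0206 × 3.8916% = 10.42%

10.42%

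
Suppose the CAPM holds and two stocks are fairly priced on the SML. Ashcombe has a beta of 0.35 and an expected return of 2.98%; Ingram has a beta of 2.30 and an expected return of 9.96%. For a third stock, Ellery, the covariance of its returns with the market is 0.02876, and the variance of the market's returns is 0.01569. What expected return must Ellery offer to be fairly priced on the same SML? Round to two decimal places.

8.29%

MRP = (9.96% − 2.98%) / (2.30 − 0.35) = 3.5795%
R_f = 2.98% − 0.35 × 3.5795% = 1.7272%
β_Ellery = Cov / Var(R_m) = 0.02876 / 0.01569 = 1.8330
E(R_Ellery) = R_f + β × MRP = 1.7272% + 1.8330 × 3.5795% = 8.29%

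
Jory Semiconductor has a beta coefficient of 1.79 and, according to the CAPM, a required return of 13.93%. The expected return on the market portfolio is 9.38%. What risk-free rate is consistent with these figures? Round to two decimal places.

3.62%

E(R) = R_f + β(E(R_m) − R_f) = R_f(1 − β) + β·E(R_m)
13.93% = R_f × (1 − 1.79) + 1.79 × 9.38%
13.93% = R_f × -0.79 + 16.7902%
R_f = (13.93% − 16.7902%) / -0.79 = 3.62%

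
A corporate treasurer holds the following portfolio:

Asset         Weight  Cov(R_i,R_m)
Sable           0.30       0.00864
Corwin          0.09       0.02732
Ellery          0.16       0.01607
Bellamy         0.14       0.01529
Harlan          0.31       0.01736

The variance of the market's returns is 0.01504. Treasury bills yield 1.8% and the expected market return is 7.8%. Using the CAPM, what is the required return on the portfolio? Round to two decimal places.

β_Sable = 0.00864 / 0.01504 = 0.5745
β_Corwin = 0.02732 / 0.01504 = 1.8165
β_Ellery = 0.01607 / 0.01504 = 1.0685
β_Bellamy = 0.01529 / 0.01504 = 1.0166
β_Harlan = 0.01736 / 0.01504 = 1.1543
β_P = Σ w_i β_i = 0.30×0.5745 + 0.09×1.8165 + 0.16×1.0685 + 0.14×1.0166 + 0.31×1.1543 = 1.0070
MRP = 7.8% − 1.8% = 6.00%
E(R_P) = R_f + β_P × MRP = 1.8% + 1.0070 × 6.0% = 7.84%

7.84%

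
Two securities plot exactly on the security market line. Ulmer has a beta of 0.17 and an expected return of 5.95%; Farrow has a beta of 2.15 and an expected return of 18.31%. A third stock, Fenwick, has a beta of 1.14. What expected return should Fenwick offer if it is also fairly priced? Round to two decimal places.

12.01%

MRP (SML slope) = (18.31% − 5.95%) / (2.15 − 0.17) = 12.36% / 1.98 = 6.2424%
R_f (intercept) = 5.95% − 0.17 × 6.2424% = 4.8888%
E(R_Fenwick) = R_f + β × MRP = 4.8888% + 1.14 × 6.2424% = 12.01%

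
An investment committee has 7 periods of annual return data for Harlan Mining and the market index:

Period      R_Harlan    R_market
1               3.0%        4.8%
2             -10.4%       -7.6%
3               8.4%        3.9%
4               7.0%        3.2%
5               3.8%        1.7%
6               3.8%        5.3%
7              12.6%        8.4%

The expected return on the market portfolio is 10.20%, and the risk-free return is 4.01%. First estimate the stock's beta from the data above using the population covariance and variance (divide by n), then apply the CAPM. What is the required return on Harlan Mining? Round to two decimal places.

Mean R_i = (3.0 − 10.4 + 8.4 + 7.0 + 3.8 + 3.8 + 12.6) / 7 = 4.0286%
Mean R_m = (4.8 − 7.6 + 3.9 + 3.2 + 1.7 + 5.3 + 8.4) / 7 = 2.8143%
Σ(R_i − R̄_i)(R_m − R̄_m) = 201.6771  ⇒  Cov = 201.6771 / 7 = 28.8110
Σ(R_m − R̄_m)² = 152.3486  ⇒  Var(R_m) = 152.3486 / 7 = 21.7641
β = Cov / Var(R_m) = 28.8110 / 21.7641 = 1.3238
MRP = 10.20% − 4.01% = 6.19%
E(R) = R_f + β × MRP = 4.01% + 1.3238 × 6.19% = 12.20%

12.20%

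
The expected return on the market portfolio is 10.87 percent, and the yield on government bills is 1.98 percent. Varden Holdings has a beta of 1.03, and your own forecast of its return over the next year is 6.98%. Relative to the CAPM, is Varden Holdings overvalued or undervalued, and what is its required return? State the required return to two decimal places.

Overvalued; required return 11.14%

MRP = 10.87% − 1.98% = 8.89%
Required return = R_f + β·MRP = 1.98% + 1.03 × 8.89% = 11.14%
Forecast 6.98% < required 11.14% → the stock plots below the SML → overvalued.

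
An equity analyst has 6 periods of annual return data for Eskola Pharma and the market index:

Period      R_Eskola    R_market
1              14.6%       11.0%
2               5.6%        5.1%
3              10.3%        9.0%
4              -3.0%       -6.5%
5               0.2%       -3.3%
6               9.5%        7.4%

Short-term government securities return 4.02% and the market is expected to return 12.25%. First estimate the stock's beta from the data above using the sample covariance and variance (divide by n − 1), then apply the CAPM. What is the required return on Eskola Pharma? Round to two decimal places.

Mean R_i = (14.6 + 5.6 + 10.3 − 3.0 + 0.2 + 9.5) / 6 = 6.2000%
Mean R_m = (11.0 + 5.1 + 9.0 − 6.5 − 3.3 + 7.4) / 6 = 3.7833%
Σ(R_i − R̄_i)(R_m − R̄_m) = 230.2600  ⇒  Cov = 230.2600 / 5 = 46.0520
Σ(R_m − R̄_m)² = 250.0283  ⇒  Var(R_m) = 250.0283 / 5 = 50.0057
β = Cov / Var(R_m) = 46.0520 / 50.0057 = 0.9209
MRP = 12.25% − 4.02% = 8.23%
E(R) = R_f + β × MRP = 4.02% + 0.9209 × 8.23% = 11.60%

11.60%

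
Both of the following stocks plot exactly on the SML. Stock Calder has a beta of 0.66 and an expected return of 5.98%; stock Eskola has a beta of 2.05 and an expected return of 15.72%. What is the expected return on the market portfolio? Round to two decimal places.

8.36%

Both satisfy E(R) = R_f + β·MRP, so the slope of the SML is
MRP = (15.72% − 5.98%) / (2.05 − 0.66) = 9.74% / 1.39 = 7.0072%
R_f = E(R_Calder) − β_Calder·MRP = 5.98% − 0.66 × 7.0072% = 1.3552%
E(R_m) = R_f + MRP = 1.3552% + 7.0072% = 8.36%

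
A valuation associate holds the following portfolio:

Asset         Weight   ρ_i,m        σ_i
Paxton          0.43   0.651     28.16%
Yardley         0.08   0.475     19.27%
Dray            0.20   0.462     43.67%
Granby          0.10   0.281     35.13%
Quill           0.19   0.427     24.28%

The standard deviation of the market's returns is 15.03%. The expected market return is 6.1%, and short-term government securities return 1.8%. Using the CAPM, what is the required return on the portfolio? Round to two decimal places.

6.27%

β_Paxton = 0.651 × 28.16% / 15.03% = 1.2197
β_Yardley = 0.475 × 19.27% / 15.03% = 0.6090
β_Dray = 0.462 × 43.67% / 15.03% = 1.3424
β_Granby = 0.281 × 35.13% / 15.03% = 0.6568
β_Quill = 0.427 × 24.28% / 15.03% = 0.6898
β_P = Σ w_i β_i = 0.43×1.2197 + 0.08×0.6090 + 0.20×1.3424 + 0.10×0.6568 + 0.19×0.6898 = 1.0384
MRP = 6.1% − 1.8% = 4.30%
E(R_P) = R_f + β_P × MRP = 1.8% + 1.0384 × 4.3% = 6.27%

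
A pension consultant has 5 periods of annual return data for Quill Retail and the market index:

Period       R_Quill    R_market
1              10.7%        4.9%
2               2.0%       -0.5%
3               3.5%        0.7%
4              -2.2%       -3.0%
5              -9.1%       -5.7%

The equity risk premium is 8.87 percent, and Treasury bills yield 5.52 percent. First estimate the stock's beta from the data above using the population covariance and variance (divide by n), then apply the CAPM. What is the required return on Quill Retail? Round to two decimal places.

Mean R_i = (10.7 + 2.0 + 3.5 − 2.2 − 9.1) / 5 = 0.9800%
Mean R_m = (4.9 − 0.5 + 0.7 − 3.0 − 5.7) / 5 = -0.7200%
Σ(R_i − R̄_i)(R_m − R̄_m) = 115.8780  ⇒  Cov = 115.8780 / 5 = 23.1756
Σ(R_m − R̄_m)² = 63.6480  ⇒  Var(R_m) = 63.6480 / 5 = 12.7296
β = Cov / Var(R_m) = 23.1756 / 12.7296 = 1.8206
E(R) = R_f + β × MRP = 5.52% + 1.8206 × 8.87% = 21.67%

21.67%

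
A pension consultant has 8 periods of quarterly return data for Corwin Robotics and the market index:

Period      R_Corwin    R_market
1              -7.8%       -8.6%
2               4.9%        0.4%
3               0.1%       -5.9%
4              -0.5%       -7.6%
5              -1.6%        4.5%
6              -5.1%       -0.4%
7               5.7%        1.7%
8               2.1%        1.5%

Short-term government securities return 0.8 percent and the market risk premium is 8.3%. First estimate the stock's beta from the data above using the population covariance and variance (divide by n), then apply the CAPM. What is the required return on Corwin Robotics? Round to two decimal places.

4.59%

Mean R_i = (-7.8 + 4.9 + 0.1 − 0.5 − 1.6 − 5.1 + 5.7 + 2.1) / 8 = -0.2750%
Mean R_m = (-8.6 + 0.4 − 5.9 − 7.6 + 4.5 − 0.4 + 1.7 + 1.5) / 8 = -1.8000%
Σ(R_i − R̄_i)(R_m − R̄_m) = 75.9700  ⇒  Cov = 75.9700 / 8 = 9.4963
Σ(R_m − R̄_m)² = 166.3200  ⇒  Var(R_m) = 166.3200 / 8 = 20.7900
β = Cov / Var(R_m) = 9.4963 / 20.7900 = 0.4568
E(R) = R_f + β × MRP = 0.8% + 0.4568 × 8.3% = 4.59%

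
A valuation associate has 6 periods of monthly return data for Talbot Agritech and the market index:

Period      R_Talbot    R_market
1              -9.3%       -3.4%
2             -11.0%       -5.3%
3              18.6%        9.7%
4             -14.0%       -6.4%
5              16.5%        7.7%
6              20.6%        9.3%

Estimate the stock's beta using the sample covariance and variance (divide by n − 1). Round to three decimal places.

2.138

Mean R_i = (-9.3 − 11.0 + 18.6 − 14.0 + 16.5 + 20.6) / 6 = 3.5667%
Mean R_m = (-3.4 − 5.3 + 9.7 − 6.4 + 7.7 + 9.3) / 6 = 1.9333%
Σ(R_i − R̄_i)(R_m − R̄_m) = 637.1967  ⇒  Cov = 637.1967 / 5 = 127.4393
Σ(R_m − R̄_m)² = 298.0533  ⇒  Var(R_m) = 298.0533 / 5 = 59.6107
β = Cov / Var(R_m) = 127.4393 / 59.6107 = 2.1379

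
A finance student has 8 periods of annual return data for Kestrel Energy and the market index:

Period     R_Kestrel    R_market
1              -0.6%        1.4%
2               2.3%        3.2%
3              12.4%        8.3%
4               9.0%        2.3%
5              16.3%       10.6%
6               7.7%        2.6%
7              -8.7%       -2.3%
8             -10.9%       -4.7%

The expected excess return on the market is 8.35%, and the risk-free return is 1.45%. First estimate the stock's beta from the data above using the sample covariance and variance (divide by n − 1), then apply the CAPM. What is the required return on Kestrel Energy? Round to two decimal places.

16.69%

Mean R_i = (-0.6 + 2.3 + 12.4 + 9.0 + 16.3 + 7.7 − 8.7 − 10.9) / 8 = 3.4375%
Mean R_m = (1.4 + 3.2 + 8.3 + 2.3 + 10.6 + 2.6 − 2.3 − 4.7) / 8 = 2.6750%
Σ(R_i − R̄_i)(R_m − R̄_m) = 320.6175  ⇒  Cov = 320.6175 / 7 = 45.8025
Σ(R_m − R̄_m)² = 175.6350  ⇒  Var(R_m) = 175.6350 / 7 = 25.0907
β = Cov / Var(R_m) = 45.8025 / 25.0907 = 1.8255
E(R) = R_f + β × MRP = 1.45% + 1.8255 × 8.35% = 16.69%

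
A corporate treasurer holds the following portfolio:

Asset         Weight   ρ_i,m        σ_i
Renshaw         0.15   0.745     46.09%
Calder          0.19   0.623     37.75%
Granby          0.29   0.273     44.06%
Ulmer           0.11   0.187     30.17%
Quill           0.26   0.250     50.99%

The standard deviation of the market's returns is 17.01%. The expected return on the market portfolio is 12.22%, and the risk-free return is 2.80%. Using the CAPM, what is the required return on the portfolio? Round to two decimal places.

β_Renshaw = 0.745 × 46.09% / 17.01% = 2.0186
β_Calder = 0.623 × 37.75% / 17.01% = 1.3826
β_Granby = 0.273 × 44.06% / 17.01% = 0.7071
β_Ulmer = 0.187 × 30.17% / 17.01% = 0.3317
β_Quill = 0.250 × 50.99% / 17.01% = 0.7494
β_P = Σ w_i β_i = 0.15×2.0186 + 0.19×1.3826 + 0.29×0.7071 + 0.11×0.3317 + 0.26×0.7494 = 1.0019
MRP = 12.22% − 2.80% = 9.42%
E(R_P) = R_f + β_P × MRP = 2.80% + 1.0019 × 9.42% = 12.24%

12.24%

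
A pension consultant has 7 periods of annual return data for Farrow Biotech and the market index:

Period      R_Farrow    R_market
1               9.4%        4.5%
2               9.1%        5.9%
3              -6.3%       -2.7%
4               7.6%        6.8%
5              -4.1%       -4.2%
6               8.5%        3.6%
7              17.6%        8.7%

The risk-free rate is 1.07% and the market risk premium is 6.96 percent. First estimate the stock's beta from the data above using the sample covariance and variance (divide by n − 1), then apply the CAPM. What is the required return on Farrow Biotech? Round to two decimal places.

12.38%

Mean R_i = (9.4 + 9.1 − 6.3 + 7.6 − 4.1 + 8.5 + 17.6) / 7 = 5.9714%
Mean R_m = (4.5 + 5.9 − 2.7 + 6.8 − 4.2 + 3.6 + 8.7) / 7 = 3.2286%
Σ(R_i − R̄_i)(R_m − R̄_m) = 230.6657  ⇒  Cov = 230.6657 / 6 = 38.4443
Σ(R_m − R̄_m)² = 141.9143  ⇒  Var(R_m) = 141.9143 / 6 = 23.6524
β = Cov / Var(R_m) = 38.4443 / 23.6524 = 1.6254
E(R) = R_f + β × MRP = 1.07% + 1.6254 × 6.96% = 12.38%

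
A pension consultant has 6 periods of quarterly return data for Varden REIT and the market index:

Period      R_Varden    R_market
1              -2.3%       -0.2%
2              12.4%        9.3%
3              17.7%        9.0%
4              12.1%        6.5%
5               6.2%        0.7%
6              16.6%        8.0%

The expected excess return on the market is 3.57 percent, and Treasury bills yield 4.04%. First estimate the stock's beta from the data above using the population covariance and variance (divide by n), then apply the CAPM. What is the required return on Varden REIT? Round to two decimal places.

Mean R_i = (-2.3 + 12.4 + 17.7 + 12.1 + 6.2 + 16.6) / 6 = 10.4500%
Mean R_m = (-0.2 + 9.3 + 9.0 + 6.5 + 0.7 + 8.0) / 6 = 5.5500%
Σ(R_i − R̄_i)(R_m − R̄_m) = 142.8850  ⇒  Cov = 142.8850 / 6 = 23.8142
Σ(R_m − R̄_m)² = 89.4550  ⇒  Var(R_m) = 89.4550 / 6 = 14.9092
β = Cov / Var(R_m) = 23.8142 / 14.9092 = 1.5973
E(R) = R_f + β × MRP = 4.04% + 1.5973 × 3.57% = 9.74%

9.74%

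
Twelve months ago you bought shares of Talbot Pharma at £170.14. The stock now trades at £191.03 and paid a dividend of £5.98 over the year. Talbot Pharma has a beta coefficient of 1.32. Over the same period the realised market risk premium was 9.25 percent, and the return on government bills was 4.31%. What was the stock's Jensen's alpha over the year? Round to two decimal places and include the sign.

Realised HPR = (P1 + D1 − P0) / P0 = (191.03 + 5.98 − 170.14) / 170.14 = 26.87 / 170.14 = 15.7929%
CAPM required = R_f + β·MRP = 4.31% + 1.32 × 9.25% = 16.5200%
α = realised − required = 15.7929% − 16.5200% = -0.73%

-0.73%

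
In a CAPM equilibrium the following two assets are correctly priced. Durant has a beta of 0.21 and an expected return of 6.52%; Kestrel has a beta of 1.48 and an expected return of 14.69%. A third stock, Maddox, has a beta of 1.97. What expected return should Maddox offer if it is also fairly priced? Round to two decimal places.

17.84%

MRP (SML slope) = (14.69% − 6.52%) / (1.48 − 0.21) = 8.17% / 1.27 = 6.4331%
R_f (intercept) = 6.52% − 0.21 × 6.4331% = 5.1690%
E(R_Maddox) = R_f + β × MRP = 5.1690% + 1.97 × 6.4331% = 17.84%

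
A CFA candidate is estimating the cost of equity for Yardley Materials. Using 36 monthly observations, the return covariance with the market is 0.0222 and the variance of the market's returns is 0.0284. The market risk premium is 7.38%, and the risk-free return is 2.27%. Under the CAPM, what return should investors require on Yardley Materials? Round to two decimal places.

β = Cov(R_i, R_m) / Var(R_m) = 0.0222 / 0.0284 = 0.7817
E(R) = R_f + β × MRP = 2.27% + 0.7817 × 7.38% = 8.04%

8.04%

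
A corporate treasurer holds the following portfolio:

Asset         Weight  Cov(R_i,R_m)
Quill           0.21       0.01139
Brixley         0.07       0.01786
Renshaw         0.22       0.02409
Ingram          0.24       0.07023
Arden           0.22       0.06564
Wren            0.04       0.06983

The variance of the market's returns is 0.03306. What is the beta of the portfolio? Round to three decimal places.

β_Quill = 0.01139 / 0.03306 = 0.3445
β_Brixley = 0.01786 / 0.03306 = 0.5402
β_Renshaw = 0.02409 / 0.03306 = 0.7287
β_Ingram = 0.07023 / 0.03306 = 2.1243
β_Arden = 0.06564 / 0.03306 = 1.9855
β_Wren = 0.06983 / 0.03306 = 2.1122
β_P = Σ w_i β_i = 0.21×0.3445 + 0.07×0.5402 + 0.22×0.7287 + 0.24×2.1243 + 0.22×1.9855 + 0.04×2.1122 = 1.3016

1.302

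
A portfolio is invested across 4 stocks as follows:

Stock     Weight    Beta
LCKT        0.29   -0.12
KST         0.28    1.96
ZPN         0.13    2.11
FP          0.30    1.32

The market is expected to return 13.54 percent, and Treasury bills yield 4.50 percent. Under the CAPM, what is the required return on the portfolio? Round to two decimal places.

β_P = Σ w_i β_i = 0.29×-0.12 + 0.28×1.96 + 0.13×2.11 + 0.30×1.32 = 1.1843
MRP = 13.54% − 4.50% = 9.04%
E(R_P) = R_f + β_P × MRP = 4.50% + 1.1843 × 9.04% = 15.21%

15.21%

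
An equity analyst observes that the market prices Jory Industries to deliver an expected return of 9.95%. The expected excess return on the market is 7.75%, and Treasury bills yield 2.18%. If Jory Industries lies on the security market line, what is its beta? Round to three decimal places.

1.003

β = (E(R) − R_f) / MRP = (9.95% − 2.18%) / 7.75% = 7.77% / 7.75% = 1.003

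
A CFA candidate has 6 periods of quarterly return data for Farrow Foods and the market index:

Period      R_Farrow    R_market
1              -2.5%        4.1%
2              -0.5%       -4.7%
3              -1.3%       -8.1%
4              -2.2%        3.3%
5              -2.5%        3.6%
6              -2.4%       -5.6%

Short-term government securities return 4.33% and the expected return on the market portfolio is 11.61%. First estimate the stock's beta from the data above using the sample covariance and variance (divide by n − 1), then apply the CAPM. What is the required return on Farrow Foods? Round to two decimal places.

3.64%

Mean R_i = (-2.5 − 0.5 − 1.3 − 2.2 − 2.5 − 2.4) / 6 = -1.9000%
Mean R_m = (4.1 − 4.7 − 8.1 + 3.3 + 3.6 − 5.6) / 6 = -1.2333%
Σ(R_i − R̄_i)(R_m − R̄_m) = -14.2500  ⇒  Cov = -14.2500 / 5 = -2.8500
Σ(R_m − R̄_m)² = 150.5933  ⇒  Var(R_m) = 150.5933 / 5 = 30.1187
β = Cov / Var(R_m) = -2.8500 / 30.1187 = -0.0946
MRP = 11.61% − 4.33% = 7.28%
E(R) = R_f + β × MRP = 4.33% + -0.0946 × 7.28% = 3.64%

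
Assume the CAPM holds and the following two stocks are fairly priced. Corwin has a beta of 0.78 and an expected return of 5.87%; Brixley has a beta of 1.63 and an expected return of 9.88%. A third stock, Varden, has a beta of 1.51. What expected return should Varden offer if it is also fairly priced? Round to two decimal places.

9.31%

MRP (SML slope) = (9.88% − 5.87%) / (1.63 − 0.78) = 4.01% / 0.85 = 4.7176%
R_f (intercept) = 5.87% − 0.78 × 4.7176% = 2.1903%
E(R_Varden) = R_f + β × MRP = 2.1903% + 1.51 × 4.7176% = 9.31%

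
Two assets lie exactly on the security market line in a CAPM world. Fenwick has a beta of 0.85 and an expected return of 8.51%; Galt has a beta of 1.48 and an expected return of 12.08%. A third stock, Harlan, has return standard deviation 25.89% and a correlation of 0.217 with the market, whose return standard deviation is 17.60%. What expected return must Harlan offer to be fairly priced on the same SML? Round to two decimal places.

MRP = (12.08% − 8.51%) / (1.48 − 0.85) = 5.6667%
R_f = 8.51% − 0.85 × 5.6667% = 3.6933%
β_Harlan = ρ·σ_i/σ_m = 0.217 × 25.89 / 17.60 = 0.3192
E(R_Harlan) = R_f + β × MRP = 3.6933% + 0.3192 × 5.6667% = 5.50%

5.50%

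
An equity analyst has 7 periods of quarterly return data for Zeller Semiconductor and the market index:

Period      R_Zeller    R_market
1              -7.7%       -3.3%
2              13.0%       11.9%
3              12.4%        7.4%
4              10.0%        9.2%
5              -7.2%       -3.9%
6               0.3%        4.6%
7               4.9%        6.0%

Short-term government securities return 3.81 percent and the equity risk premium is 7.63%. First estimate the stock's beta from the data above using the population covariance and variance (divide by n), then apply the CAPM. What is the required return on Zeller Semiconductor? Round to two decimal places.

14.46%

Mean R_i = (-7.7 + 13.0 + 12.4 + 10.0 − 7.2 + 0.3 + 4.9) / 7 = 3.6714%
Mean R_m = (-3.3 + 11.9 + 7.4 + 9.2 − 3.9 + 4.6 + 6.0) / 7 = 4.5571%
Σ(R_i − R̄_i)(R_m − R̄_m) = 305.6114  ⇒  Cov = 305.6114 / 7 = 43.6588
Σ(R_m − R̄_m)² = 218.8971  ⇒  Var(R_m) = 218.8971 / 7 = 31.2710
β = Cov / Var(R_m) = 43.6588 / 31.2710 = 1.3961
E(R) = R_f + β × MRP = 3.81% + 1.3961 × 7.63% = 14.46%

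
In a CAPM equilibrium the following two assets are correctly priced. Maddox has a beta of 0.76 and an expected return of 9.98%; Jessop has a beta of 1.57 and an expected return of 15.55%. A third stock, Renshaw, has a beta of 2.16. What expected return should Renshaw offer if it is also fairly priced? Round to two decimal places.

19.61%

MRP (SML slope) = (15.55% − 9.98%) / (1.57 − 0.76) = 5.57% / 0.81 = 6.8765%
R_f (intercept) = 9.98% − 0.76 × 6.8765% = 4.7539%
E(R_Renshaw) = R_f + β × MRP = 4.7539% + 2.16 × 6.8765% = 19.61%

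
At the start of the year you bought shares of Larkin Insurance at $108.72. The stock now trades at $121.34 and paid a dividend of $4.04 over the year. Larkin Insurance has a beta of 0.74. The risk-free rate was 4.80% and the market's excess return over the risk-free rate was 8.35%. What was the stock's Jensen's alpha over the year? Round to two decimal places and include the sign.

+4.34%

Realised HPR = (P1 + D1 − P0) / P0 = (121.34 + 4.04 − 108.72) / 108.72 = 16.66 / 108.72 = 15.3238%
CAPM required = R_f + β·MRP = 4.80% + 0.74 × 8.35% = 10.9790%
α = realised − required = 15.3238% − 10.9790% = +4.34%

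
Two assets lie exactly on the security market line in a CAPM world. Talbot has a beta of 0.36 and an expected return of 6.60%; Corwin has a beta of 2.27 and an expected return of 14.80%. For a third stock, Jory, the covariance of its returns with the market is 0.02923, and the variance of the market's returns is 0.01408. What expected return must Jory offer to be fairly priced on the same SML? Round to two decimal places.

MRP = (14.80% − 6.60%) / (2.27 − 0.36) = 4.2932%
R_f = 6.60% − 0.36 × 4.2932% = 5.0544%
β_Jory = Cov / Var(R_m) = 0.02923 / 0.01408 = 2.0760
E(R_Jory) = R_f + β × MRP = 5.0544% + 2.0760 × 4.2932% = 13.97%

13.97%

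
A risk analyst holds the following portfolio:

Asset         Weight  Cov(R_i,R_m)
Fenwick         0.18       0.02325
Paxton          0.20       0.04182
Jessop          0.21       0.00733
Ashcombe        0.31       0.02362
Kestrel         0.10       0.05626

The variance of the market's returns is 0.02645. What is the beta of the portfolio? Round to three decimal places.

1.022

β_Fenwick = 0.02325 / 0.02645 = 0.8790
β_Paxton = 0.04182 / 0.02645 = 1.5811
β_Jessop = 0.00733 / 0.02645 = 0.2771
β_Ashcombe = 0.02362 / 0.02645 = 0.8930
β_Kestrel = 0.05626 / 0.02645 = 2.1270
β_P = Σ w_i β_i = 0.18×0.8790 + 0.20×1.5811 + 0.21×0.2771 + 0.31×0.8930 + 0.10×2.1270 = 1.0222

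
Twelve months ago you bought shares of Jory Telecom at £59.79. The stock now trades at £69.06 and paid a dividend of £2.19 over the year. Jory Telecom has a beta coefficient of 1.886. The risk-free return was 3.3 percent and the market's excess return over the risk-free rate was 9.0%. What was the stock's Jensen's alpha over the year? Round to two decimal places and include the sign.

-1.11%

Realised HPR = (P1 + D1 − P0) / P0 = (69.06 + 2.19 − 59.79) / 59.79 = 11.46 / 59.79 = 19.1671%
CAPM required = R_f + β·MRP = 3.3% + 1.886 × 9.0% = 20.2740%
α = realised − required = 19.1671% − 20.2740% = -1.11%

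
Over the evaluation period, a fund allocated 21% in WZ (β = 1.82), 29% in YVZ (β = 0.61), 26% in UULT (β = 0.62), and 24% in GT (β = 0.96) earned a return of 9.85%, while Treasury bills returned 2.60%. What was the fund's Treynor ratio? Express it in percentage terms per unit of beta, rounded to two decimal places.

7.63%

β_P = 0.21×1.82 + 0.29×0.61 + 0.26×0.62 + 0.24×0.96 = 0.9507
Treynor = (R_P − R_f) / β_P = (9.85% − 2.60%) / 0.9507 = 7.25% / 0.9507 = 7.63%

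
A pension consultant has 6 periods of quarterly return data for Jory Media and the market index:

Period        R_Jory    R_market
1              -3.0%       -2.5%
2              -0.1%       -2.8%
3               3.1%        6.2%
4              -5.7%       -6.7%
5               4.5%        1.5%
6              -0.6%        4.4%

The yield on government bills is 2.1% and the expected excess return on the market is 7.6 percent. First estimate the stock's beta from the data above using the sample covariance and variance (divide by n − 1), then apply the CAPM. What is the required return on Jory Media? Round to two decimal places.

Mean R_i = (-3.0 − 0.1 + 3.1 − 5.7 + 4.5 − 0.6) / 6 = -0.3000%
Mean R_m = (-2.5 − 2.8 + 6.2 − 6.7 + 1.5 + 4.4) / 6 = 0.0167%
Σ(R_i − R̄_i)(R_m − R̄_m) = 69.3300  ⇒  Cov = 69.3300 / 5 = 13.8660
Σ(R_m − R̄_m)² = 119.0283  ⇒  Var(R_m) = 119.0283 / 5 = 23.8057
β = Cov / Var(R_m) = 13.8660 / 23.8057 = 0.5825
E(R) = R_f + β × MRP = 2.1% + 0.5825 × 7.6% = 6.53%

6.53%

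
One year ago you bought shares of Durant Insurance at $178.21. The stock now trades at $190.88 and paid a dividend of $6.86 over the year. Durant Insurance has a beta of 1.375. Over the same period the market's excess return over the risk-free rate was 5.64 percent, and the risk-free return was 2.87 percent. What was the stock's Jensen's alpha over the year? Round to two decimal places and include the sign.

Realised HPR = (P1 + D1 − P0) / P0 = (190.88 + 6.86 − 178.21) / 178.21 = 19.53 / 178.21 = 10.9590%
CAPM required = R_f + β·MRP = 2.87% + 1.375 × 5.64% = 10.62500%
α = realised − required = 10.9590% − 10.62500% = +0.33%

+0.33%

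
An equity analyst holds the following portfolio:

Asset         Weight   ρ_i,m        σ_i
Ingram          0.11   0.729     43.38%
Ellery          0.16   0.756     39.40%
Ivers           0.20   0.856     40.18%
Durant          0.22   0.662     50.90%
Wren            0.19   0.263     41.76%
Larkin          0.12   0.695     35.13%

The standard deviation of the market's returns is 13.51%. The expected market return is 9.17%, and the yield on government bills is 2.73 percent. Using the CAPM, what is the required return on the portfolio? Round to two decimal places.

15.86%

β_Ingram = 0.729 × 43.38% / 13.51% = 2.3408
β_Ellery = 0.756 × 39.40% / 13.51% = 2.2048
β_Ivers = 0.856 × 40.18% / 13.51% = 2.5458
β_Durant = 0.662 × 50.90% / 13.51% = 2.4941
β_Wren = 0.263 × 41.76% / 13.51% = 0.8129
β_Larkin = 0.695 × 35.13% / 13.51% = 1.8072
β_P = Σ w_i β_i = 0.11×2.3408 + 0.16×2.2048 + 0.20×2.5458 + 0.22×2.4941 + 0.19×0.8129 + 0.12×1.8072 = 2.0394
MRP = 9.17% − 2.73% = 6.44%
E(R_P) = R_f + β_P × MRP = 2.73% + 2.0394 × 6.44% = 15.86%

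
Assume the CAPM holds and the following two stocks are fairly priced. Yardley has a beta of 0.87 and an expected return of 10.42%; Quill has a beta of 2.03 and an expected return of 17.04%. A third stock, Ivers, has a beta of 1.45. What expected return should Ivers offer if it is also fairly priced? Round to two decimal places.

MRP (SML slope) = (17.04% − 10.42%) / (2.03 − 0.87) = 6.62% / 1.16 = 5.7069%
R_f (intercept) = 10.42% − 0.87 × 5.7069% = 5.4550%
E(R_Ivers) = R_f + β × MRP = 5.4550% + 1.45 × 5.7069% = 13.73%

13.73%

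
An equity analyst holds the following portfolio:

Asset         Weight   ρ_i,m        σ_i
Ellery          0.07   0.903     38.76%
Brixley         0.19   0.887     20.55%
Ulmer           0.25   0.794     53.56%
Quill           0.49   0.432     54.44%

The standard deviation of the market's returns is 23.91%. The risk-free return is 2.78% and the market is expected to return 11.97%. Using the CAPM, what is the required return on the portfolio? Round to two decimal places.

β_Ellery = 0.903 × 38.76% / 23.91% = 1.4638
β_Brixley = 0.887 × 20.55% / 23.91% = 0.7624
β_Ulmer = 0.794 × 53.56% / 23.91% = 1.7786
β_Quill = 0.432 × 54.44% / 23.91% = 0.9836
β_P = Σ w_i β_i = 0.07×1.4638 + 0.19×0.7624 + 0.25×1.7786 + 0.49×0.9836 = 1.1739
MRP = 11.97% − 2.78% = 9.19%
E(R_P) = R_f + β_P × MRP = 2.78% + 1.1739 × 9.19% = 13.57%

13.57%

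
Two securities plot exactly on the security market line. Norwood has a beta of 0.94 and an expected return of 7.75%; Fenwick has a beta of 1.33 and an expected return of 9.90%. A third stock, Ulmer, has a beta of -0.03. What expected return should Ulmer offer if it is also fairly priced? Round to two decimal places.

2.40%

MRP (SML slope) = (9.90% − 7.75%) / (1.33 − 0.94) = 2.15% / 0.39 = 5.5128%
R_f (intercept) = 7.75% − 0.94 × 5.5128% = 2.5680%
E(R_Ulmer) = R_f + β × MRP = 2.5680% + -0.03 × 5.5128% = 2.40%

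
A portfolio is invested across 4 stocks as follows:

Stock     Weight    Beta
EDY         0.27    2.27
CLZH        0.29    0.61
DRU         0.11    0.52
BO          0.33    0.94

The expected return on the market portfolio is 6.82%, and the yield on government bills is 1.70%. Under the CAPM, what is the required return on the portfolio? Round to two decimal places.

7.62%

β_P = Σ w_i β_i = 0.27×2.27 + 0.29×0.61 + 0.11×0.52 + 0.33×0.94 = 1.1572
MRP = 6.82% − 1.70% = 5.12%
E(R_P) = R_f + β_P × MRP = 1.70% + 1.1572 × 5.12% = 7.62%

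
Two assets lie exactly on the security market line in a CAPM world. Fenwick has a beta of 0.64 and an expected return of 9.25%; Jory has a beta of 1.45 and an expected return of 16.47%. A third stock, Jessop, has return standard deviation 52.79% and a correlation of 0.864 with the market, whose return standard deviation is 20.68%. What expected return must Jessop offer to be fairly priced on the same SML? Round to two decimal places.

MRP = (16.47% − 9.25%) / (1.45 − 0.64) = 8.9136%
R_f = 9.25% − 0.64 × 8.9136% = 3.5453%
β_Jessop = ρ·σ_i/σ_m = 0.864 × 52.79 / 20.68 = 2.2055
E(R_Jessop) = R_f + β × MRP = 3.5453% + 2.2055 × 8.9136% = 23.20%

23.20%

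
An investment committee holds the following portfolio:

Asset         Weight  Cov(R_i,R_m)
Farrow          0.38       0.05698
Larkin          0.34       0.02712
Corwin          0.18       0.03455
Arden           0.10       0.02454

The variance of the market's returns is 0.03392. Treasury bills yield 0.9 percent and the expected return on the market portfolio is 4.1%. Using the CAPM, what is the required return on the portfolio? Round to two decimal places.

β_Farrow = 0.05698 / 0.03392 = 1.6798
β_Larkin = 0.02712 / 0.03392 = 0.7995
β_Corwin = 0.03455 / 0.03392 = 1.0186
β_Arden = 0.02454 / 0.03392 = 0.7235
β_P = Σ w_i β_i = 0.38×1.6798 + 0.34×0.7995 + 0.18×1.0186 + 0.10×0.7235 = 1.1659
MRP = 4.1% − 0.9% = 3.20%
E(R_P) = R_f + β_P × MRP = 0.9% + 1.1659 × 3.2% = 4.63%

4.63%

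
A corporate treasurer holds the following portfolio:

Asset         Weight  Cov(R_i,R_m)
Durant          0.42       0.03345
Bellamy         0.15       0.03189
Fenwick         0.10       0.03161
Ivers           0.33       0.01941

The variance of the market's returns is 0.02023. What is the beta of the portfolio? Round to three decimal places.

β_Durant = 0.03345 / 0.02023 = 1.6535
β_Bellamy = 0.03189 / 0.02023 = 1.5764
β_Fenwick = 0.03161 / 0.02023 = 1.5625
β_Ivers = 0.01941 / 0.02023 = 0.9595
β_P = Σ w_i β_i = 0.42×1.6535 + 0.15×1.5764 + 0.10×1.5625 + 0.33×0.9595 = 1.4038

1.404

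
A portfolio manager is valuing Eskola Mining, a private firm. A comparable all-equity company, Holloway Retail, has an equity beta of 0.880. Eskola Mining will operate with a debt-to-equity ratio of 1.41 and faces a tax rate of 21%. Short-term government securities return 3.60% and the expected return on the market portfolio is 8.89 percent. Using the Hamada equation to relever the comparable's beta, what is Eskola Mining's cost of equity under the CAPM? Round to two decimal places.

13.44%

β_L = β_U × [1 + (1 − t)(D/E)] = 0.880 × [1 + (1 − 0.21) × 1.41]
    = 0.880 × [1 + 0.79 × 1.41] = 0.880 × 2.1139 = 1.8602
MRP = 8.89% − 3.60% = 5.29%
E(R) = R_f + β_L × MRP = 3.60% + 1.8602 × 5.29% = 13.44%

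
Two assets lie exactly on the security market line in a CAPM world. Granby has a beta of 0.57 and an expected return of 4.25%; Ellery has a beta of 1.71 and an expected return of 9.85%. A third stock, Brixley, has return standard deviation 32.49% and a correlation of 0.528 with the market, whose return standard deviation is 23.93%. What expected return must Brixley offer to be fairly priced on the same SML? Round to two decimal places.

MRP = (9.85% − 4.25%) / (1.71 − 0.57) = 4.9123%
R_f = 4.25% − 0.57 × 4.9123% = 1.4500%
β_Brixley = ρ·σ_i/σ_m = 0.528 × 32.49 / 23.93 = 0.7169
E(R_Brixley) = R_f + β × MRP = 1.4500% + 0.7169 × 4.9123% = 4.97%

4.97%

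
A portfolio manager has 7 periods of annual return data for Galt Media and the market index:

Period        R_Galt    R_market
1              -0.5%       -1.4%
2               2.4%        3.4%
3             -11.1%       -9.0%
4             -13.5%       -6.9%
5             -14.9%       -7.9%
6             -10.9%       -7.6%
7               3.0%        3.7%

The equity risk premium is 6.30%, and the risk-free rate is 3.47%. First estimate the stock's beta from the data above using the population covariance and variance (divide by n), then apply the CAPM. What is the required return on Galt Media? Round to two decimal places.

Mean R_i = (-0.5 + 2.4 − 11.1 − 13.5 − 14.9 − 10.9 + 3.0) / 7 = -6.5000%
Mean R_m = (-1.4 + 3.4 − 9.0 − 6.9 − 7.9 − 7.6 + 3.7) / 7 = -3.6714%
Σ(R_i − R̄_i)(R_m − R̄_m) = 246.5100  ⇒  Cov = 246.5100 / 7 = 35.2157
Σ(R_m − R̄_m)² = 181.6343  ⇒  Var(R_m) = 181.6343 / 7 = 25.9478
β = Cov / Var(R_m) = 35.2157 / 25.9478 = 1.3572
E(R) = R_f + β × MRP = 3.47% + 1.3572 × 6.30% = 12.02%

12.02%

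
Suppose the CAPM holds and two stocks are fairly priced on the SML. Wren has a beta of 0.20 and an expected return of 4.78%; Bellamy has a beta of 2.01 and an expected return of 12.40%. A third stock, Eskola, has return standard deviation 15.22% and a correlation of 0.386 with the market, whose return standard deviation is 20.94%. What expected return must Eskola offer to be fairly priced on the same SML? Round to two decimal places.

5.12%

MRP = (12.40% − 4.78%) / (2.01 − 0.20) = 4.2099%
R_f = 4.78% − 0.20 × 4.2099% = 3.9380%
β_Eskola = ρ·σ_i/σ_m = 0.386 × 15.22 / 20.94 = 0.2806
E(R_Eskola) = R_f + β × MRP = 3.9380% + 0.2806 × 4.2099% = 5.12%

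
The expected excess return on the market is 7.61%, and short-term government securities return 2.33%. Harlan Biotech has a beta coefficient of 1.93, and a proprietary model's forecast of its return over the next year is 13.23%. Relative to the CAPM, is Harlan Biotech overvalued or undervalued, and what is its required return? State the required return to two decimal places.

Overvalued; required return 17.02%

Required return = R_f + β·MRP = 2.33% + 1.93 × 7.61% = 17.02%
Forecast 13.23% < required 17.02% → the stock plots below the SML → overvalued.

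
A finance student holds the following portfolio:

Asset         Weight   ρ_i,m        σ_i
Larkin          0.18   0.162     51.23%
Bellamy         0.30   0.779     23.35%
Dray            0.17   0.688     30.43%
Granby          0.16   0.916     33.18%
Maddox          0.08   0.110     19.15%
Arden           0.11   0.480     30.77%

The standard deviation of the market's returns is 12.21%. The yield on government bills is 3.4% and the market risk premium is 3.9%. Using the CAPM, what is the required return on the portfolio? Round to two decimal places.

β_Larkin = 0.162 × 51.23% / 12.21% = 0.6797
β_Bellamy = 0.779 × 23.35% / 12.21% = 1.4897
β_Dray = 0.688 × 30.43% / 12.21% = 1.7146
β_Granby = 0.916 × 33.18% / 12.21% = 2.4892
β_Maddox = 0.110 × 19.15% / 12.21% = 0.1725
β_Arden = 0.480 × 30.77% / 12.21% = 1.2096
β_P = Σ w_i β_i = 0.18×0.6797 + 0.30×1.4897 + 0.17×1.7146 + 0.16×2.4892 + 0.08×0.1725 + 0.11×1.2096 = 1.4059
E(R_P) = R_f + β_P × MRP = 3.4% + 1.4059 × 3.9% = 8.88%

8.88%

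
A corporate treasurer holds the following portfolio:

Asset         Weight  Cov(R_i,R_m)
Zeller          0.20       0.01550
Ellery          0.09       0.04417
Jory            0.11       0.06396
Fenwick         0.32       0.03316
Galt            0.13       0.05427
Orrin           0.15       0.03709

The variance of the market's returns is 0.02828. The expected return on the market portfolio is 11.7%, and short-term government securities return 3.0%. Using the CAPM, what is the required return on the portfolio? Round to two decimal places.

14.49%

β_Zeller = 0.01550 / 0.02828 = 0.5481
β_Ellery = 0.04417 / 0.02828 = 1.5619
β_Jory = 0.06396 / 0.02828 = 2.2617
β_Fenwick = 0.03316 / 0.02828 = 1.1726
β_Galt = 0.05427 / 0.02828 = 1.9190
β_Orrin = 0.03709 / 0.02828 = 1.3115
β_P = Σ w_i β_i = 0.20×0.5481 + 0.09×1.5619 + 0.11×2.2617 + 0.32×1.1726 + 0.13×1.9190 + 0.15×1.3115 = 1.3204
MRP = 11.7% − 3.0% = 8.70%
E(R_P) = R_f + β_P × MRP = 3.0% + 1.3204 × 8.7% = 14.49%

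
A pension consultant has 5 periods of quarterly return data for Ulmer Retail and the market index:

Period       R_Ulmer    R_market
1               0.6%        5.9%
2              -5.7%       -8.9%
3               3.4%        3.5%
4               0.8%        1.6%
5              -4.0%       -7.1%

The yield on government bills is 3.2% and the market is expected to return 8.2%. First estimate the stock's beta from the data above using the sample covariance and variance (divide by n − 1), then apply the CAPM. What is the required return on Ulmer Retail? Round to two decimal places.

5.81%

Mean R_i = (0.6 − 5.7 + 3.4 + 0.8 − 4.0) / 5 = -0.9800%
Mean R_m = (5.9 − 8.9 + 3.5 + 1.6 − 7.1) / 5 = -1.0000%
Σ(R_i − R̄_i)(R_m − R̄_m) = 90.9500  ⇒  Cov = 90.9500 / 4 = 22.7375
Σ(R_m − R̄_m)² = 174.2400  ⇒  Var(R_m) = 174.2400 / 4 = 43.5600
β = Cov / Var(R_m) = 22.7375 / 43.5600 = 0.5220
MRP = 8.2% − 3.2% = 5.00%
E(R) = R_f + β × MRP = 3.2% + 0.5220 × 5.0% = 5.81%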